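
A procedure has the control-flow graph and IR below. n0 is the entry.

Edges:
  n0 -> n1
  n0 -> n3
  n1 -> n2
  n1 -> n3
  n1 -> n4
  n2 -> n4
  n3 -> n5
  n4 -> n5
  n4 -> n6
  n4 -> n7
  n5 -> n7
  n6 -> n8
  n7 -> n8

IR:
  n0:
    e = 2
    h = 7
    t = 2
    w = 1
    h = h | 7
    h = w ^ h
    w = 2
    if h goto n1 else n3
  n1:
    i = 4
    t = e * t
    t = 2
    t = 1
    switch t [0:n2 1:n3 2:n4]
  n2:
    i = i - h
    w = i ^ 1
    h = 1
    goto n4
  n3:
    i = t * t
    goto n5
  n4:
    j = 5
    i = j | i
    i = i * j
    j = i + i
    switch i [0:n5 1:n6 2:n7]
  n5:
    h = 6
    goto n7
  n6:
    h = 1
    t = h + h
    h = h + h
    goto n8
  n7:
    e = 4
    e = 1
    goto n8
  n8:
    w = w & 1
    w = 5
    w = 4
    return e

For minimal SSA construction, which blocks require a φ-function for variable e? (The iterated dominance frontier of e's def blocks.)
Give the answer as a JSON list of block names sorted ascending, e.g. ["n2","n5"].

Answer: ["n8"]

Derivation:
idom tree: n1←n0 n2←n1 n3←n0 n4←n1 n5←n0 n6←n4 n7←n0 n8←n0
Dom∩ at merges:
  n3: preds {n0,n1}: {n0} ∩ {n0,n1} = {n0}; idom=n0
  n4: preds {n1,n2}: {n0,n1} ∩ {n0,n1,n2} = {n0,n1}; idom=n1
  n5: preds {n3,n4}: {n0,n3} ∩ {n0,n1,n4} = {n0}; idom=n0
  n7: preds {n4,n5}: {n0,n1,n4} ∩ {n0,n5} = {n0}; idom=n0
  n8: preds {n6,n7}: {n0,n1,n4,n6} ∩ {n0,n7} = {n0}; idom=n0

DF walk-up:
  join n3 pred n0: · stop@n0
  join n3 pred n1: n1 stop@n0
  join n4 pred n1: · stop@n1
  join n4 pred n2: n2 stop@n1
  join n5 pred n3: n3 stop@n0
  join n5 pred n4: n4→n1 stop@n0
  join n7 pred n4: n4→n1 stop@n0
  join n7 pred n5: n5 stop@n0
  join n8 pred n6: n6→n4→n1 stop@n0
  join n8 pred n7: n7 stop@n0
  DF(n0)=∅
  DF(n1)={n3,n5,n7,n8}
  DF(n2)={n4}
  DF(n3)={n5}
  DF(n4)={n5,n7,n8}
  DF(n5)={n7}
  DF(n6)={n8}
  DF(n7)={n8}
  DF(n8)=∅

φ for e: defs {n0,n7}
  DF⁺ = {n8}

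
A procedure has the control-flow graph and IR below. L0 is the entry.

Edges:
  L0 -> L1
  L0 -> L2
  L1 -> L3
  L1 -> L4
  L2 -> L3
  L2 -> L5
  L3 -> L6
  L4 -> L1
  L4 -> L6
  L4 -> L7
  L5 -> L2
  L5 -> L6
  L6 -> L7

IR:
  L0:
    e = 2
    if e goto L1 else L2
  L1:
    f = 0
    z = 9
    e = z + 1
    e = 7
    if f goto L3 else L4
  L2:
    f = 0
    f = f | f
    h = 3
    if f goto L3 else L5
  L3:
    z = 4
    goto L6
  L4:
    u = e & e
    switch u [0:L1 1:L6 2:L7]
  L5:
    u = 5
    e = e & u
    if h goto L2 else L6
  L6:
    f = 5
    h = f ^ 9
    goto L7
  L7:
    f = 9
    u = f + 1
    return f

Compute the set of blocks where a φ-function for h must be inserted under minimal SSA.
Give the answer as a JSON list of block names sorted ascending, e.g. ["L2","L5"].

Answer: ["L2", "L3", "L6", "L7"]

Derivation:
idom tree: L1←L0 L2←L0 L3←L0 L4←L1 L5←L2 L6←L0 L7←L0
Join-block Dom:
  L1: preds {L0,L4}: {L0} ∩ {L0,L1,L4} = {L0}; idom=L0
  L2: preds {L0,L5}: {L0} ∩ {L0,L2,L5} = {L0}; idom=L0
  L3: preds {L1,L2}: {L0,L1} ∩ {L0,L2} = {L0}; idom=L0
  L6: preds {L3,L4,L5}: {L0,L3} ∩ {L0,L1,L4} ∩ {L0,L2,L5} = {L0}; idom=L0
  L7: preds {L4,L6}: {L0,L1,L4} ∩ {L0,L6} = {L0}; idom=L0

DF derivation:
  L1←L0: walk · to L0
  L1←L4: walk L4→L1 to L0
  L2←L0: walk · to L0
  L2←L5: walk L5→L2 to L0
  L3←L1: walk L1 to L0
  L3←L2: walk L2 to L0
  L6←L3: walk L3 to L0
  L6←L4: walk L4→L1 to L0
  L6←L5: walk L5→L2 to L0
  L7←L4: walk L4→L1 to L0
  L7←L6: walk L6 to L0
  L0 → ∅
  L1 → {L1,L3,L6,L7}
  L2 → {L2,L3,L6}
  L3 → {L6}
  L4 → {L1,L6,L7}
  L5 → {L2,L6}
  L6 → {L7}
  L7 → ∅

φ for h: defs {L2,L6}
  DF⁺ = {L2,L3,L6,L7}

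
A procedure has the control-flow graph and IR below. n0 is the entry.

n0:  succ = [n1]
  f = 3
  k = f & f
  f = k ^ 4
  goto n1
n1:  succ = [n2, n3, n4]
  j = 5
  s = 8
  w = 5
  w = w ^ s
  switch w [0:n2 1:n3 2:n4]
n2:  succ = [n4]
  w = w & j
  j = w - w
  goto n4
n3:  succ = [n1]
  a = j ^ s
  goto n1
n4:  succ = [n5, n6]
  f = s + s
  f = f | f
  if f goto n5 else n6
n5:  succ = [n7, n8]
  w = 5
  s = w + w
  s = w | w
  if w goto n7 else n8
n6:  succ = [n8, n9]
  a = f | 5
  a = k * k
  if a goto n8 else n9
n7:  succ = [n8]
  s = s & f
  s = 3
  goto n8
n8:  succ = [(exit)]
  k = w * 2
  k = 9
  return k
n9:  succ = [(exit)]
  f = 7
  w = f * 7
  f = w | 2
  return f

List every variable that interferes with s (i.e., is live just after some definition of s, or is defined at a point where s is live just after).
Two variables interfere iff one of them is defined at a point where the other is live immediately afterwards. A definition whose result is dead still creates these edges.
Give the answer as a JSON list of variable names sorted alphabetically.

Block summaries:
  n0: {f,k} / ∅
  n1: {j,s,w} / ∅
  n2: {j,w} / {j,w}
  n3: {a} / {j,s}
  n4: {f} / {s}
  n5: {s,w} / ∅
  n6: {a} / {f,k}
  n7: {s} / {f,s}
  n8: {k} / {w}
  n9: {f,w} / ∅

Backward fixpoint:
  n0 li=∅ lo={k}
  n1 li={k} lo={j,k,s,w}
  n2 li={j,k,s,w} lo={k,s,w}
  n3 li={j,k,s} lo={k}
  n4 li={k,s,w} lo={f,k,w}
  n5 li={f} lo={f,s,w}
  n6 li={f,k,w} lo={w}
  n7 li={f,s,w} lo={w}
  n8 li={w} lo=∅
  n9 li=∅ lo=∅

Conflict graph:
  a: {k,w}
  f: {k,s,w}
  j: {k,s,w}
  k: {a,f,j,s,w}
  s: {f,j,k,w}
  w: {a,f,j,k,s}

N(s) = ["f", "j", "k", "w"]

Answer: ["f", "j", "k", "w"]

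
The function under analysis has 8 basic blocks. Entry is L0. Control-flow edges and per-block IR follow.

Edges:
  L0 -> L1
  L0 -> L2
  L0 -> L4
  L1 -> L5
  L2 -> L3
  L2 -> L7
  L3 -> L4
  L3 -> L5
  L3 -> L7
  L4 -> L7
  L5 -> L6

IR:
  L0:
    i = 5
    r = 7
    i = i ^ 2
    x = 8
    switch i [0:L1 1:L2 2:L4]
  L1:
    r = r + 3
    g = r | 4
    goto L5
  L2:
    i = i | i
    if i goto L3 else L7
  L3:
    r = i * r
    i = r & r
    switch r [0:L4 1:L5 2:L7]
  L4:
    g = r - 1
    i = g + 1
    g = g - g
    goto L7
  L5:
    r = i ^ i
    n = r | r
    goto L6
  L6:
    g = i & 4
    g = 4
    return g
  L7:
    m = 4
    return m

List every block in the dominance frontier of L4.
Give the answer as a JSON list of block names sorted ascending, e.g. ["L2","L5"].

idom tree: L1←L0 L2←L0 L3←L2 L4←L0 L5←L0 L6←L5 L7←L0
Dom at joins:
  L4: preds {L0,L3}: {L0} ∩ {L0,L2,L3} = {L0}; idom=L0
  L5: preds {L1,L3}: {L0,L1} ∩ {L0,L2,L3} = {L0}; idom=L0
  L7: preds {L2,L3,L4}: {L0,L2} ∩ {L0,L2,L3} ∩ {L0,L4} = {L0}; idom=L0

DF walk-up:
  join L4 pred L0: · stop@L0
  join L4 pred L3: L3→L2 stop@L0
  join L5 pred L1: L1 stop@L0
  join L5 pred L3: L3→L2 stop@L0
  join L7 pred L2: L2 stop@L0
  join L7 pred L3: L3→L2 stop@L0
  join L7 pred L4: L4 stop@L0
  L0 → ∅
  L1 → {L5}
  L2 → {L4,L5,L7}
  L3 → {L4,L5,L7}
  L4 → {L7}
  L5 → ∅
  L6 → ∅
  L7 → ∅

DF(L4) = ["L7"]

Answer: ["L7"]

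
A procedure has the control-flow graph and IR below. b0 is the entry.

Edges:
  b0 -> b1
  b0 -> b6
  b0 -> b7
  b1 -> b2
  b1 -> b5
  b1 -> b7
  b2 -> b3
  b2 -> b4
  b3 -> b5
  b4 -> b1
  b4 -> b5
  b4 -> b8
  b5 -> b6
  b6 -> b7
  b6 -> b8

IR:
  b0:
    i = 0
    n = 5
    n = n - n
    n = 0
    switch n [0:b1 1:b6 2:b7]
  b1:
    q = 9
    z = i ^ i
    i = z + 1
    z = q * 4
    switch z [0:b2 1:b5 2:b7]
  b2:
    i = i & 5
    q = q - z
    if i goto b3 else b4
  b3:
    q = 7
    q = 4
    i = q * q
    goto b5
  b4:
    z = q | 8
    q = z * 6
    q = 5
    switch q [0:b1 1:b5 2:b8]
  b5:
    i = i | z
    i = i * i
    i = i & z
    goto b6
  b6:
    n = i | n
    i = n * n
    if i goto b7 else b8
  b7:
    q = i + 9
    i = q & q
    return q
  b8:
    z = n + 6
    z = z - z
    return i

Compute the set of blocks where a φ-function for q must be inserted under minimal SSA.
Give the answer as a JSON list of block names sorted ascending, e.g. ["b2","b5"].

idom tree: b1←b0 b2←b1 b3←b2 b4←b2 b5←b1 b6←b0 b7←b0 b8←b0
Join-block Dom:
  b1: preds {b0,b4}: {b0} ∩ {b0,b1,b2,b4} = {b0}; idom=b0
  b5: preds {b1,b3,b4}: {b0,b1} ∩ {b0,b1,b2,b3} ∩ {b0,b1,b2,b4} = {b0,b1}; idom=b1
  b6: preds {b0,b5}: {b0} ∩ {b0,b1,b5} = {b0}; idom=b0
  b7: preds {b0,b1,b6}: {b0} ∩ {b0,b1} ∩ {b0,b6} = {b0}; idom=b0
  b8: preds {b4,b6}: {b0,b1,b2,b4} ∩ {b0,b6} = {b0}; idom=b0

Frontier:
  b1←b0: walk · to b0
  b1←b4: walk b4→b2→b1 to b0
  b5←b1: walk · to b1
  b5←b3: walk b3→b2 to b1
  b5←b4: walk b4→b2 to b1
  b6←b0: walk · to b0
  b6←b5: walk b5→b1 to b0
  b7←b0: walk · to b0
  b7←b1: walk b1 to b0
  b7←b6: walk b6 to b0
  b8←b4: walk b4→b2→b1 to b0
  b8←b6: walk b6 to b0
  b0: DF=∅
  b1: DF={b1,b6,b7,b8}
  b2: DF={b1,b5,b8}
  b3: DF={b5}
  b4: DF={b1,b5,b8}
  b5: DF={b6}
  b6: DF={b7,b8}
  b7: DF=∅
  b8: DF=∅

φ for q: defs {b1,b2,b3,b4,b7}
  DF⁺ = {b1,b5,b6,b7,b8}

Answer: ["b1", "b5", "b6", "b7", "b8"]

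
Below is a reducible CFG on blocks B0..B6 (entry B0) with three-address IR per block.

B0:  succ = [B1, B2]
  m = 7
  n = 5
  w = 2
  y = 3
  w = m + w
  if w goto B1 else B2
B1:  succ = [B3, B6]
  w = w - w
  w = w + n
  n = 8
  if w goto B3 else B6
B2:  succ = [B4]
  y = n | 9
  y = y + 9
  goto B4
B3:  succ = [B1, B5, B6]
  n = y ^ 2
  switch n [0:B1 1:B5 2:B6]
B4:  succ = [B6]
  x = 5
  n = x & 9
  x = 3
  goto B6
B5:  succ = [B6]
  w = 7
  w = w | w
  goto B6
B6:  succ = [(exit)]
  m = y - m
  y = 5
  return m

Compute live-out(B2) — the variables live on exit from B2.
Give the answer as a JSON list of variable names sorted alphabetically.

Per-block:
  B0: {m,n,w,y} / ∅
  B1: {n,w} / {n,w}
  B2: {y} / {n}
  B3: {n} / {y}
  B4: {n,x} / ∅
  B5: {w} / ∅
  B6: {m,y} / {m,y}

Backward fixpoint:
  live B0: ∅→{m,n,w,y}
  live B1: {m,n,w,y}→{m,w,y}
  live B2: {m,n}→{m,y}
  live B3: {m,w,y}→{m,n,w,y}
  live B4: {m,y}→{m,y}
  live B5: {m,y}→{m,y}
  live B6: {m,y}→∅

live-out(B2) = ["m", "y"]

Answer: ["m", "y"]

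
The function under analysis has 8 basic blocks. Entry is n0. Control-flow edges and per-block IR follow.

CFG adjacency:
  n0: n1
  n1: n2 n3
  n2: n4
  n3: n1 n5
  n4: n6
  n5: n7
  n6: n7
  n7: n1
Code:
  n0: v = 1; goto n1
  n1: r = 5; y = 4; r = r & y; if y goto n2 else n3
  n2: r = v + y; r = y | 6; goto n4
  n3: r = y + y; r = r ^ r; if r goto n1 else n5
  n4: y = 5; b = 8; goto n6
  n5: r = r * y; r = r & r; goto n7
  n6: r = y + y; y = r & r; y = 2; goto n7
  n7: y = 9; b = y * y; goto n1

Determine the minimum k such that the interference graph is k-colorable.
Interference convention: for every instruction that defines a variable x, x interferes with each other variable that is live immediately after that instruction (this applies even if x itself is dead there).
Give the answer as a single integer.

Answer: 3

Working:
def/use:
  n0: def={v} ue=∅
  n1: def={r,y} ue=∅
  n2: def={r} ue={v,y}
  n3: def={r} ue={y}
  n4: def={b,y} ue=∅
  n5: def={r} ue={r,y}
  n6: def={r,y} ue={y}
  n7: def={b,y} ue=∅

Live sets:
  live n0: ∅→{v}
  live n1: {v}→{v,y}
  live n2: {v,y}→{v}
  live n3: {v,y}→{r,v,y}
  live n4: {v}→{v,y}
  live n5: {r,v,y}→{v}
  live n6: {v,y}→{v}
  live n7: {v}→{v}

Conflict graph:
  b — {v,y}
  r — {v,y}
  v — {b,r,y}
  y — {b,r,v}

Colouring:
  clique {b,v,y} ⇒ need ≥ 3
  3-colouring: c0={v}  c1={y}  c2={b,r}
  χ = 3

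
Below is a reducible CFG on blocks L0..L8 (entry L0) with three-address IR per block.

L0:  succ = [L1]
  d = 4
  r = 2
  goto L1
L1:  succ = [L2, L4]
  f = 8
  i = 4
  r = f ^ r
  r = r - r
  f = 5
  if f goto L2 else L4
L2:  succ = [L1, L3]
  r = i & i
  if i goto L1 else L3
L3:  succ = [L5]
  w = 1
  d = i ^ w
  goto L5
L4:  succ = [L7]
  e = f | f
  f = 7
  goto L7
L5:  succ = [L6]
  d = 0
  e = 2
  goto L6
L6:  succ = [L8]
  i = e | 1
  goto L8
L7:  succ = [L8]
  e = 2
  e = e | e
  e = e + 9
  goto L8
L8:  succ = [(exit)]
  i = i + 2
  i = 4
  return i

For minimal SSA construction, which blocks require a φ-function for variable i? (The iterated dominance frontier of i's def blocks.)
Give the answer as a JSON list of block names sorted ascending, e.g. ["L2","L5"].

idom tree: L1←L0 L2←L1 L3←L2 L4←L1 L5←L3 L6←L5 L7←L4 L8←L1
Dom at joins:
  L1: preds {L0,L2}: {L0} ∩ {L0,L1,L2} = {L0}; idom=L0
  L8: preds {L6,L7}: {L0,L1,L2,L3,L5,L6} ∩ {L0,L1,L4,L7} = {L0,L1}; idom=L1

Frontier:
  L1←L0: walk · to L0
  L1←L2: walk L2→L1 to L0
  L8←L6: walk L6→L5→L3→L2 to L1
  L8←L7: walk L7→L4 to L1
  L0: DF=∅
  L1: DF={L1}
  L2: DF={L1,L8}
  L3: DF={L8}
  L4: DF={L8}
  L5: DF={L8}
  L6: DF={L8}
  L7: DF={L8}
  L8: DF=∅

φ for i: defs {L1,L6,L8}
  DF⁺ = {L1,L8}

Answer: ["L1", "L8"]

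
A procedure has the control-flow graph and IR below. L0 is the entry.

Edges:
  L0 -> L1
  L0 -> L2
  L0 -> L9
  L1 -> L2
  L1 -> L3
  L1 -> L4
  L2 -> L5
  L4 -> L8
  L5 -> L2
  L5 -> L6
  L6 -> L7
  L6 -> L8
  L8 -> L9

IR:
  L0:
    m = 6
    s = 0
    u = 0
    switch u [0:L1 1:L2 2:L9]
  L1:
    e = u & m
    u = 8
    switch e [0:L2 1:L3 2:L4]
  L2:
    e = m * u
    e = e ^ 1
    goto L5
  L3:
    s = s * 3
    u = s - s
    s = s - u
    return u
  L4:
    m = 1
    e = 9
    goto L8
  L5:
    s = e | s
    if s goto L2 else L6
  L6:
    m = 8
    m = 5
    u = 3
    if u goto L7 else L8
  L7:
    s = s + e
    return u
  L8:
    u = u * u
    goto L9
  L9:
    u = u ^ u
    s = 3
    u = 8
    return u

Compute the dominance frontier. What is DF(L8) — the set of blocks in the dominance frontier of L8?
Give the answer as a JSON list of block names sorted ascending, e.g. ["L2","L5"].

idom tree: L1←L0 L2←L0 L3←L1 L4←L1 L5←L2 L6←L5 L7←L6 L8←L0 L9←L0
Dom at joins:
  L2: preds {L0,L1,L5}: {L0} ∩ {L0,L1} ∩ {L0,L2,L5} = {L0}; idom=L0
  L8: preds {L4,L6}: {L0,L1,L4} ∩ {L0,L2,L5,L6} = {L0}; idom=L0
  L9: preds {L0,L8}: {L0} ∩ {L0,L8} = {L0}; idom=L0

Frontier:
  L2←L0: walk · to L0
  L2←L1: walk L1 to L0
  L2←L5: walk L5→L2 to L0
  L8←L4: walk L4→L1 to L0
  L8←L6: walk L6→L5→L2 to L0
  L9←L0: walk · to L0
  L9←L8: walk L8 to L0
  L0 → ∅
  L1 → {L2,L8}
  L2 → {L2,L8}
  L3 → ∅
  L4 → {L8}
  L5 → {L2,L8}
  L6 → {L8}
  L7 → ∅
  L8 → {L9}
  L9 → ∅

DF(L8) = ["L9"]

Answer: ["L9"]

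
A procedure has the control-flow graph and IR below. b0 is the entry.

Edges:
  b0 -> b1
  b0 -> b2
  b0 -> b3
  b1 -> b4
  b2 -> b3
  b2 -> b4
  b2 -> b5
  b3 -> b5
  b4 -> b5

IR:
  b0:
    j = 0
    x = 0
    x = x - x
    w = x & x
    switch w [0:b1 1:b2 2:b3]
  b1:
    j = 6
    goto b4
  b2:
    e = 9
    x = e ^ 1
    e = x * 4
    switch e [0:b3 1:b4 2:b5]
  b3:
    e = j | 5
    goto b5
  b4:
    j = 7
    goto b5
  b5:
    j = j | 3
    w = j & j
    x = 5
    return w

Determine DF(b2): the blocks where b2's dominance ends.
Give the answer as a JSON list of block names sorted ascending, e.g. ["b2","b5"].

idom tree: b1←b0 b2←b0 b3←b0 b4←b0 b5←b0
Dom at joins:
  b3: preds {b0,b2}: {b0} ∩ {b0,b2} = {b0}; idom=b0
  b4: preds {b1,b2}: {b0,b1} ∩ {b0,b2} = {b0}; idom=b0
  b5: preds {b2,b3,b4}: {b0,b2} ∩ {b0,b3} ∩ {b0,b4} = {b0}; idom=b0

DF walk-up:
  join b3 pred b0: · stop@b0
  join b3 pred b2: b2 stop@b0
  join b4 pred b1: b1 stop@b0
  join b4 pred b2: b2 stop@b0
  join b5 pred b2: b2 stop@b0
  join b5 pred b3: b3 stop@b0
  join b5 pred b4: b4 stop@b0
  DF(b0)=∅
  DF(b1)={b4}
  DF(b2)={b3,b4,b5}
  DF(b3)={b5}
  DF(b4)={b5}
  DF(b5)=∅

DF(b2) = ["b3", "b4", "b5"]

Answer: ["b3", "b4", "b5"]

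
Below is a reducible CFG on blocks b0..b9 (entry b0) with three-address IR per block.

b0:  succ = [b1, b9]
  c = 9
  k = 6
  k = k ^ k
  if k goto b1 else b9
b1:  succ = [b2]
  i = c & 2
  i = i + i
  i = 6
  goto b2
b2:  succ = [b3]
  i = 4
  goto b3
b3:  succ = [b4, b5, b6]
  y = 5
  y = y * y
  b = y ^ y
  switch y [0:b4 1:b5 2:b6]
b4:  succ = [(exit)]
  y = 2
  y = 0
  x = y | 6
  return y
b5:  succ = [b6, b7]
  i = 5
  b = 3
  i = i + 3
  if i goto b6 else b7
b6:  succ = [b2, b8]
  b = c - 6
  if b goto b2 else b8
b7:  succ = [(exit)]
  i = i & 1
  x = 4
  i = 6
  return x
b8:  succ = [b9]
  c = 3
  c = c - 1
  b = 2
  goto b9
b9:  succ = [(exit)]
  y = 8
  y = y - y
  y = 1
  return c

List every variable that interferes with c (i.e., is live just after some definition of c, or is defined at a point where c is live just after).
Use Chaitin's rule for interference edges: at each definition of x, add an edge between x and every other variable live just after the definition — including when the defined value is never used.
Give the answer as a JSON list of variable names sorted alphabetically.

Block summaries:
  b0: def={c,k} ue=∅
  b1: def={i} ue={c}
  b2: def={i} ue=∅
  b3: def={b,y} ue=∅
  b4: def={x,y} ue=∅
  b5: def={b,i} ue=∅
  b6: def={b} ue={c}
  b7: def={i,x} ue={i}
  b8: def={b,c} ue=∅
  b9: def={y} ue={c}

Liveness:
  b0 li=∅ lo={c}
  b1 li={c} lo={c}
  b2 li={c} lo={c}
  b3 li={c} lo={c}
  b4 li=∅ lo=∅
  b5 li={c} lo={c,i}
  b6 li={c} lo={c}
  b7 li={i} lo=∅
  b8 li=∅ lo={c}
  b9 li={c} lo=∅

Conflict graph:
  b: {c,i,y}
  c: {b,i,k,y}
  i: {b,c,x}
  k: {c}
  x: {i,y}
  y: {b,c,x}

N(c) = ["b", "i", "k", "y"]

Answer: ["b", "i", "k", "y"]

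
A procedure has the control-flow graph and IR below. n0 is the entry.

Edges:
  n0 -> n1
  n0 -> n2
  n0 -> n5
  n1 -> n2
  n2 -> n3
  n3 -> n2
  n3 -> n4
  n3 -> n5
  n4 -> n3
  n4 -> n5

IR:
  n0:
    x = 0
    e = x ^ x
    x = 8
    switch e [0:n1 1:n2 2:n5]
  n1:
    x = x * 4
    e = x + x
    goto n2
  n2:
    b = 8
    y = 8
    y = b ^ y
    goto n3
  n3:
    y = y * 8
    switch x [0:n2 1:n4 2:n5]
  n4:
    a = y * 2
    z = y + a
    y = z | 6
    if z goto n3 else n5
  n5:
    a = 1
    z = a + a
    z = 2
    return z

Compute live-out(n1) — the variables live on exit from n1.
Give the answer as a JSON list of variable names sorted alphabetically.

Per-block:
  n0: {e,x} / ∅
  n1: {e,x} / {x}
  n2: {b,y} / ∅
  n3: {y} / {x,y}
  n4: {a,y,z} / {y}
  n5: {a,z} / ∅

Liveness:
  live n0: ∅→{x}
  live n1: {x}→{x}
  live n2: {x}→{x,y}
  live n3: {x,y}→{x,y}
  live n4: {x,y}→{x,y}
  live n5: ∅→∅

live-out(n1) = ["x"]

Answer: ["x"]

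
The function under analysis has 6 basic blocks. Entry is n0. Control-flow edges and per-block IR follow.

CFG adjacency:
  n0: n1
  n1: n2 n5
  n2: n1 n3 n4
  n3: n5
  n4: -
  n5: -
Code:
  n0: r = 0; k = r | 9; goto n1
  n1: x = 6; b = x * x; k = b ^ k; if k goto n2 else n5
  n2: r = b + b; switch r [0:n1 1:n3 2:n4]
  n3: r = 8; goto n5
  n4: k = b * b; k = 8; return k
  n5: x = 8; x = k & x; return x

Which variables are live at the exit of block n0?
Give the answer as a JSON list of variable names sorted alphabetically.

Answer: ["k"]

Working:
Block summaries:
  n0: {k,r} / ∅
  n1: {b,k,x} / {k}
  n2: {r} / {b}
  n3: {r} / ∅
  n4: {k} / {b}
  n5: {x} / {k}

Liveness:
  n0: in=∅ out={k}
  n1: in={k} out={b,k}
  n2: in={b,k} out={b,k}
  n3: in={k} out={k}
  n4: in={b} out=∅
  n5: in={k} out=∅

live-out(n0) = ["k"]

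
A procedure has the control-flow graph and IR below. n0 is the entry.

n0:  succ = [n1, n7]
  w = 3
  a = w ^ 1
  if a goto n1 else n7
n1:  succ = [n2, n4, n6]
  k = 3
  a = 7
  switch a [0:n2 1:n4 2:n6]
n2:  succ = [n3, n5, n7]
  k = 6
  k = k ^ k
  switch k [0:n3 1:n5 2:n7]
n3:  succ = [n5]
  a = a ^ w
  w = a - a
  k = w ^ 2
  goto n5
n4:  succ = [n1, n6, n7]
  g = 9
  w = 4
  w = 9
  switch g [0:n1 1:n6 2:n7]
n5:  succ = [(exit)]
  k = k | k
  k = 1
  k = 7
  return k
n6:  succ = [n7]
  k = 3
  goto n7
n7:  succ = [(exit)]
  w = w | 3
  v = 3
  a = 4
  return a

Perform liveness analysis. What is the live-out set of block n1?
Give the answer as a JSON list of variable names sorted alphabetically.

Answer: ["a", "w"]

Analysis:
Per-block:
  n0: def={a,w} ue=∅
  n1: def={a,k} ue=∅
  n2: def={k} ue=∅
  n3: def={a,k,w} ue={a,w}
  n4: def={g,w} ue=∅
  n5: def={k} ue={k}
  n6: def={k} ue=∅
  n7: def={a,v,w} ue={w}

Liveness:
  live n0: ∅→{w}
  live n1: {w}→{a,w}
  live n2: {a,w}→{a,k,w}
  live n3: {a,w}→{k}
  live n4: ∅→{w}
  live n5: {k}→∅
  live n6: {w}→{w}
  live n7: {w}→∅

live-out(n1) = ["a", "w"]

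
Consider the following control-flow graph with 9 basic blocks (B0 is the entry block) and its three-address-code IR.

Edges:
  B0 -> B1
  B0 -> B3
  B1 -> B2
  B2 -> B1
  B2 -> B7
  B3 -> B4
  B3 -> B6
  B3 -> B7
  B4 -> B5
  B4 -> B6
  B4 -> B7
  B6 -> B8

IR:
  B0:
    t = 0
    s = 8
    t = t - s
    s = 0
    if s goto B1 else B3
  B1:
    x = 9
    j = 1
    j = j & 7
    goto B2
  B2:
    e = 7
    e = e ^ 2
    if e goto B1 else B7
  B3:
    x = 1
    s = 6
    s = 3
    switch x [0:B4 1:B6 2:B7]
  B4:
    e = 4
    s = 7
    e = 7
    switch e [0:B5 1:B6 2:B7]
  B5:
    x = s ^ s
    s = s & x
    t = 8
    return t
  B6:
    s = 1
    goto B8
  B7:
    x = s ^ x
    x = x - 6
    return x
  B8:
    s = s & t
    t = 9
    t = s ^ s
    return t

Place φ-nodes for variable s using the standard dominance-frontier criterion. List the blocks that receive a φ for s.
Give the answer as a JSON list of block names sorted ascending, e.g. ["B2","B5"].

idom tree: B1←B0 B2←B1 B3←B0 B4←B3 B5←B4 B6←B3 B7←B0 B8←B6
Join-block Dom:
  B1: preds {B0,B2}: {B0} ∩ {B0,B1,B2} = {B0}; idom=B0
  B6: preds {B3,B4}: {B0,B3} ∩ {B0,B3,B4} = {B0,B3}; idom=B3
  B7: preds {B2,B3,B4}: {B0,B1,B2} ∩ {B0,B3} ∩ {B0,B3,B4} = {B0}; idom=B0

Frontier:
  B1←B0: walk · to B0
  B1←B2: walk B2→B1 to B0
  B6←B3: walk · to B3
  B6←B4: walk B4 to B3
  B7←B2: walk B2→B1 to B0
  B7←B3: walk B3 to B0
  B7←B4: walk B4→B3 to B0
  B0 → ∅
  B1 → {B1,B7}
  B2 → {B1,B7}
  B3 → {B7}
  B4 → {B6,B7}
  B5 → ∅
  B6 → ∅
  B7 → ∅
  B8 → ∅

φ for s: defs {B0,B3,B4,B5,B6,B8}
  DF⁺ = {B6,B7}

Answer: ["B6", "B7"]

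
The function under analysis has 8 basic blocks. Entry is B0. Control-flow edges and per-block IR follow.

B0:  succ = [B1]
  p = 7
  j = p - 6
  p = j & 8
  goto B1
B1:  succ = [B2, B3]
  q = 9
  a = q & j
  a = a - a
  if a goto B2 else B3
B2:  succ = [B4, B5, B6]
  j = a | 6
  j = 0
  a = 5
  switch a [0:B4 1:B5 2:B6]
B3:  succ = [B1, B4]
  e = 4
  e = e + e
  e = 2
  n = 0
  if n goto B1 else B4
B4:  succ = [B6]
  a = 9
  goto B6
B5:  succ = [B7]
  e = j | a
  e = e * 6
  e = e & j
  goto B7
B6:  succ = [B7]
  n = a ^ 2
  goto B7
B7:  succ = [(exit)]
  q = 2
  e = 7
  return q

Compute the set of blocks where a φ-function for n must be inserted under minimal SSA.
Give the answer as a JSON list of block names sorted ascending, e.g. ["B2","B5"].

Answer: ["B1", "B4", "B6", "B7"]

Analysis:
idom tree: B1←B0 B2←B1 B3←B1 B4←B1 B5←B2 B6←B1 B7←B1
Dom∩ at merges:
  B1: preds {B0,B3}: {B0} ∩ {B0,B1,B3} = {B0}; idom=B0
  B4: preds {B2,B3}: {B0,B1,B2} ∩ {B0,B1,B3} = {B0,B1}; idom=B1
  B6: preds {B2,B4}: {B0,B1,B2} ∩ {B0,B1,B4} = {B0,B1}; idom=B1
  B7: preds {B5,B6}: {B0,B1,B2,B5} ∩ {B0,B1,B6} = {B0,B1}; idom=B1

DF derivation:
  join B1 pred B0: · stop@B0
  join B1 pred B3: B3→B1 stop@B0
  join B4 pred B2: B2 stop@B1
  join B4 pred B3: B3 stop@B1
  join B6 pred B2: B2 stop@B1
  join B6 pred B4: B4 stop@B1
  join B7 pred B5: B5→B2 stop@B1
  join B7 pred B6: B6 stop@B1
  B0: DF=∅
  B1: DF={B1}
  B2: DF={B4,B6,B7}
  B3: DF={B1,B4}
  B4: DF={B6}
  B5: DF={B7}
  B6: DF={B7}
  B7: DF=∅

φ for n: defs {B3,B6}
  DF⁺ = {B1,B4,B6,B7}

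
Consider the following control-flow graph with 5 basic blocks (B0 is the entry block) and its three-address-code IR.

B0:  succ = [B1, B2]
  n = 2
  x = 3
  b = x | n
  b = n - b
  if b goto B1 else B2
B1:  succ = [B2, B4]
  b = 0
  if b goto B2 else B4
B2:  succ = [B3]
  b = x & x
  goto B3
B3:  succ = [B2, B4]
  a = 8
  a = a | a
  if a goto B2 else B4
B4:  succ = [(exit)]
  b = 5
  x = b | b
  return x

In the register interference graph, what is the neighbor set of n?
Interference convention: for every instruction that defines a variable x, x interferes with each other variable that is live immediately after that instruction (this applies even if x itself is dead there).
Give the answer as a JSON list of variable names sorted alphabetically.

Answer: ["b", "x"]

Analysis:
Per-block:
  B0: {b,n,x} / ∅
  B1: {b} / ∅
  B2: {b} / {x}
  B3: {a} / ∅
  B4: {b,x} / ∅

Backward fixpoint:
  B0 li=∅ lo={x}
  B1 li={x} lo={x}
  B2 li={x} lo={x}
  B3 li={x} lo={x}
  B4 li=∅ lo=∅

Conflict graph:
  a↔{x}
  b↔{n,x}
  n↔{b,x}
  x↔{a,b,n}

N(n) = ["b", "x"]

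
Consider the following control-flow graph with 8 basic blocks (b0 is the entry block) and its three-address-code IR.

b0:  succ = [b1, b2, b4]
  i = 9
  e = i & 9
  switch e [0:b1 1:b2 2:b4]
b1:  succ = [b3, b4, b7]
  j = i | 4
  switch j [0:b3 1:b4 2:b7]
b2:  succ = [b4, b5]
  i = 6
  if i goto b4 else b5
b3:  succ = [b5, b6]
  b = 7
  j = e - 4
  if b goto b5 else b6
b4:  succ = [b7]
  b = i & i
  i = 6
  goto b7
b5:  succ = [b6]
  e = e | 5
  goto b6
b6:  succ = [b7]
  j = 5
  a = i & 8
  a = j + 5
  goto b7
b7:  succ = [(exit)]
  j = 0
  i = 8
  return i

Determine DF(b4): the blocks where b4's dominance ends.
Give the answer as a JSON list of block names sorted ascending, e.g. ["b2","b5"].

Answer: ["b7"]

Analysis:
idom tree: b1←b0 b2←b0 b3←b1 b4←b0 b5←b0 b6←b0 b7←b0
Dom∩ at merges:
  b4: preds {b0,b1,b2}: {b0} ∩ {b0,b1} ∩ {b0,b2} = {b0}; idom=b0
  b5: preds {b2,b3}: {b0,b2} ∩ {b0,b1,b3} = {b0}; idom=b0
  b6: preds {b3,b5}: {b0,b1,b3} ∩ {b0,b5} = {b0}; idom=b0
  b7: preds {b1,b4,b6}: {b0,b1} ∩ {b0,b4} ∩ {b0,b6} = {b0}; idom=b0

DF derivation:
  b4←b0: walk · to b0
  b4←b1: walk b1 to b0
  b4←b2: walk b2 to b0
  b5←b2: walk b2 to b0
  b5←b3: walk b3→b1 to b0
  b6←b3: walk b3→b1 to b0
  b6←b5: walk b5 to b0
  b7←b1: walk b1 to b0
  b7←b4: walk b4 to b0
  b7←b6: walk b6 to b0
  DF(b0)=∅
  DF(b1)={b4,b5,b6,b7}
  DF(b2)={b4,b5}
  DF(b3)={b5,b6}
  DF(b4)={b7}
  DF(b5)={b6}
  DF(b6)={b7}
  DF(b7)=∅

DF(b4) = ["b7"]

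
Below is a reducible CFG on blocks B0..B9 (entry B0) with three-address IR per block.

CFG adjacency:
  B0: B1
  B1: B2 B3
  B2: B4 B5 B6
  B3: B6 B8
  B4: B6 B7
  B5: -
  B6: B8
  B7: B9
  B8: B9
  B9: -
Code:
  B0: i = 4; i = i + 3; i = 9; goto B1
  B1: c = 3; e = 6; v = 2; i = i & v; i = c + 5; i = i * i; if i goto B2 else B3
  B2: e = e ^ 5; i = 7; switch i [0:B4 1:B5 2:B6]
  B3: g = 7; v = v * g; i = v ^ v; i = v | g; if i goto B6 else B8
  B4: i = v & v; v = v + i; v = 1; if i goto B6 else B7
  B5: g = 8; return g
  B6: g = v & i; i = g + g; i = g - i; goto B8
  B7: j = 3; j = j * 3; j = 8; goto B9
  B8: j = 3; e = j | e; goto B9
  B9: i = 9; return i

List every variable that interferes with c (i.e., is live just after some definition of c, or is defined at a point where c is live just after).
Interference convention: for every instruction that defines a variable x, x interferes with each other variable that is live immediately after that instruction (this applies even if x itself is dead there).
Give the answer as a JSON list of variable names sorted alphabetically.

Answer: ["e", "i", "v"]

Working:
Block summaries:
  B0: def={i} ue=∅
  B1: def={c,e,i,v} ue={i}
  B2: def={e,i} ue={e}
  B3: def={g,i,v} ue={v}
  B4: def={i,v} ue={v}
  B5: def={g} ue=∅
  B6: def={g,i} ue={i,v}
  B7: def={j} ue=∅
  B8: def={e,j} ue={e}
  B9: def={i} ue=∅

Liveness:
  B0: in=∅ out={i}
  B1: in={i} out={e,v}
  B2: in={e,v} out={e,i,v}
  B3: in={e,v} out={e,i,v}
  B4: in={e,v} out={e,i,v}
  B5: in=∅ out=∅
  B6: in={e,i,v} out={e}
  B7: in=∅ out=∅
  B8: in={e} out=∅
  B9: in=∅ out=∅

Interfere edges:
  c — {e,i,v}
  e — {c,g,i,j,v}
  g — {e,i,v}
  i — {c,e,g,v}
  j — {e}
  v — {c,e,g,i}

N(c) = ["e", "i", "v"]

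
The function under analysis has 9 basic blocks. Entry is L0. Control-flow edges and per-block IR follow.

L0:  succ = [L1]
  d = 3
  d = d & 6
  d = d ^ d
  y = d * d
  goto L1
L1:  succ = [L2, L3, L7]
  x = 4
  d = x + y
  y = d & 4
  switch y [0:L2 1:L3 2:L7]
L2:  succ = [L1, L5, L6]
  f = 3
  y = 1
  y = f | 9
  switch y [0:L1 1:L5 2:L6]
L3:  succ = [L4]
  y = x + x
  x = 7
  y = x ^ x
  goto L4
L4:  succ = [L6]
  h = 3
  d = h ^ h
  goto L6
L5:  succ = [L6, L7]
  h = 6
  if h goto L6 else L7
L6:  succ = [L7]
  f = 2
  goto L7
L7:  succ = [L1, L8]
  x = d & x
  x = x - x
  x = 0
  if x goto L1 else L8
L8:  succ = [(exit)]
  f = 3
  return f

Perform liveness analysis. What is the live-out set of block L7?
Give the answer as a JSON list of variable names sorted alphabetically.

Block summaries:
  L0: {d,y} / ∅
  L1: {d,x,y} / {y}
  L2: {f,y} / ∅
  L3: {x,y} / {x}
  L4: {d,h} / ∅
  L5: {h} / ∅
  L6: {f} / ∅
  L7: {x} / {d,x}
  L8: {f} / ∅

Liveness:
  live L0: ∅→{y}
  live L1: {y}→{d,x,y}
  live L2: {d,x}→{d,x,y}
  live L3: {x}→{x,y}
  live L4: {x,y}→{d,x,y}
  live L5: {d,x,y}→{d,x,y}
  live L6: {d,x,y}→{d,x,y}
  live L7: {d,x,y}→{y}
  live L8: ∅→∅

live-out(L7) = ["y"]

Answer: ["y"]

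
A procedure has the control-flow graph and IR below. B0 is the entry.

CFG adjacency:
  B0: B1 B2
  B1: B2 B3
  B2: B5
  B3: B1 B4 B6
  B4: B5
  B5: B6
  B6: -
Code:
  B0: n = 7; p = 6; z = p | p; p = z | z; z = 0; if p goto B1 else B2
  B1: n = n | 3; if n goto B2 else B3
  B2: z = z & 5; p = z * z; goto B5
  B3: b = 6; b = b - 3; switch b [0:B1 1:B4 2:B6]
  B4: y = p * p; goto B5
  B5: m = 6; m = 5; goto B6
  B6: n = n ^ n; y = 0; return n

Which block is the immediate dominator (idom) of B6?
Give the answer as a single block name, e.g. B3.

idom tree: B1←B0 B2←B0 B3←B1 B4←B3 B5←B0 B6←B0
Dom∩ at merges:
  B1: preds {B0,B3}: {B0} ∩ {B0,B1,B3} = {B0}; idom=B0
  B2: preds {B0,B1}: {B0} ∩ {B0,B1} = {B0}; idom=B0
  B5: preds {B2,B4}: {B0,B2} ∩ {B0,B1,B3,B4} = {B0}; idom=B0
  B6: preds {B3,B5}: {B0,B1,B3} ∩ {B0,B5} = {B0}; idom=B0

idom(B6) = B0

Answer: B0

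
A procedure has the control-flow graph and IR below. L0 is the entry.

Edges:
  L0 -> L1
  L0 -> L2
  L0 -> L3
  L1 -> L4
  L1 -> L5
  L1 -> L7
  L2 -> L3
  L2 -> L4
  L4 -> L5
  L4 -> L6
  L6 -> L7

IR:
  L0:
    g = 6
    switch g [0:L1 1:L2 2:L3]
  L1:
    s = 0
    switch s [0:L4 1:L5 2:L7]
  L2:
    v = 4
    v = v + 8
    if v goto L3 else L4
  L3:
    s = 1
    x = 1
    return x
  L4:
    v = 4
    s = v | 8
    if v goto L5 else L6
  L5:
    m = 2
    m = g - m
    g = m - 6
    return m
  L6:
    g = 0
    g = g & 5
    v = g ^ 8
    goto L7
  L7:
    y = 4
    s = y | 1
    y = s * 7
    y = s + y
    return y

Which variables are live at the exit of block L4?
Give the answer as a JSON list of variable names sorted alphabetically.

Answer: ["g"]

Derivation:
def/use:
  L0 def {g} use ∅
  L1 def {s} use ∅
  L2 def {v} use ∅
  L3 def {s,x} use ∅
  L4 def {s,v} use ∅
  L5 def {g,m} use {g}
  L6 def {g,v} use ∅
  L7 def {s,y} use ∅

Liveness:
  L0 li=∅ lo={g}
  L1 li={g} lo={g}
  L2 li={g} lo={g}
  L3 li=∅ lo=∅
  L4 li={g} lo={g}
  L5 li={g} lo=∅
  L6 li=∅ lo=∅
  L7 li=∅ lo=∅

live-out(L4) = ["g"]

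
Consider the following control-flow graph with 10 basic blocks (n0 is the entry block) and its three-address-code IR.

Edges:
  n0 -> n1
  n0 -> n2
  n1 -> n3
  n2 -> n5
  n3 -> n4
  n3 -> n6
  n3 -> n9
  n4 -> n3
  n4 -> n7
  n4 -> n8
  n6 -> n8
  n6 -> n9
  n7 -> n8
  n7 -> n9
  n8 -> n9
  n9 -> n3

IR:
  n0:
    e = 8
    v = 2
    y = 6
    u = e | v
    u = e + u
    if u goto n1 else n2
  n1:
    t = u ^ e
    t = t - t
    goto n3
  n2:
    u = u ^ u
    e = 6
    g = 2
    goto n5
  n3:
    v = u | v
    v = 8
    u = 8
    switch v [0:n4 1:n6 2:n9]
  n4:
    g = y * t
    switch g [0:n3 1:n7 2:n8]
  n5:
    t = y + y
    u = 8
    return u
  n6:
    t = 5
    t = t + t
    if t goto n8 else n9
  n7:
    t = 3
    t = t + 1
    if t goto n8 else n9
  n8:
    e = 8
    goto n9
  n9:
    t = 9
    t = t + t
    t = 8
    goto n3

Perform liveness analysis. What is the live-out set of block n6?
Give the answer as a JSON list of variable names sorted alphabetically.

Answer: ["u", "v", "y"]

Analysis:
Per-block:
  n0 def {e,u,v,y} use ∅
  n1 def {t} use {e,u}
  n2 def {e,g,u} use {u}
  n3 def {u,v} use {u,v}
  n4 def {g} use {t,y}
  n5 def {t,u} use {y}
  n6 def {t} use ∅
  n7 def {t} use ∅
  n8 def {e} use ∅
  n9 def {t} use ∅

Backward fixpoint:
  n0 li=∅ lo={e,u,v,y}
  n1 li={e,u,v,y} lo={t,u,v,y}
  n2 li={u,y} lo={y}
  n3 li={t,u,v,y} lo={t,u,v,y}
  n4 li={t,u,v,y} lo={t,u,v,y}
  n5 li={y} lo=∅
  n6 li={u,v,y} lo={u,v,y}
  n7 li={u,v,y} lo={u,v,y}
  n8 li={u,v,y} lo={u,v,y}
  n9 li={u,v,y} lo={t,u,v,y}

live-out(n6) = ["u", "v", "y"]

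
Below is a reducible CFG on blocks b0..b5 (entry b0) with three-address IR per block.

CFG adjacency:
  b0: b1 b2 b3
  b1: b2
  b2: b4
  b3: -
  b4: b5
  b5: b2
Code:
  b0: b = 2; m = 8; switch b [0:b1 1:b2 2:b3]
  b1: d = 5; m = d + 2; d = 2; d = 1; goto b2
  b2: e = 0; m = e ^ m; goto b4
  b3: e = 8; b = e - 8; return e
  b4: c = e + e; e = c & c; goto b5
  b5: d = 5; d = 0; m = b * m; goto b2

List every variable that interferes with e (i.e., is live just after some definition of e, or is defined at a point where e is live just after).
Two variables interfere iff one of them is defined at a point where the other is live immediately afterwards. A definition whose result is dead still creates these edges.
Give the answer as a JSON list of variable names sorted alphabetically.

Answer: ["b", "m"]

Analysis:
Block summaries:
  b0 def {b,m} use ∅
  b1 def {d,m} use ∅
  b2 def {e,m} use {m}
  b3 def {b,e} use ∅
  b4 def {c,e} use {e}
  b5 def {d,m} use {b,m}

Live sets:
  live b0: ∅→{b,m}
  live b1: {b}→{b,m}
  live b2: {b,m}→{b,e,m}
  live b3: ∅→∅
  live b4: {b,e,m}→{b,m}
  live b5: {b,m}→{b,m}

Conflict graph:
  b: {c,d,e,m}
  c: {b,m}
  d: {b,m}
  e: {b,m}
  m: {b,c,d,e}

N(e) = ["b", "m"]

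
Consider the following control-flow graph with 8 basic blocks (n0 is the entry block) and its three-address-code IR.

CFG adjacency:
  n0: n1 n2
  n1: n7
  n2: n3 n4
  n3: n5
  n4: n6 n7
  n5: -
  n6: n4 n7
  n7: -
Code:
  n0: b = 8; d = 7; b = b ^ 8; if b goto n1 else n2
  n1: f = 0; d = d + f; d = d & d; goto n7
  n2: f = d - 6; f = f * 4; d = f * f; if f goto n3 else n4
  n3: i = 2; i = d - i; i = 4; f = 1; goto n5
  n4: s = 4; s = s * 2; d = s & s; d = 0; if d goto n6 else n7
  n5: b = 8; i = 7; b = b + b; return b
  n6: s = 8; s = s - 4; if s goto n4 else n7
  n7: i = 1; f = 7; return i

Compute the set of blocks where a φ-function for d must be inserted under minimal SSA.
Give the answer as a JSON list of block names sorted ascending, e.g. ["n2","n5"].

idom tree: n1←n0 n2←n0 n3←n2 n4←n2 n5←n3 n6←n4 n7←n0
Dom at joins:
  n4: preds {n2,n6}: {n0,n2} ∩ {n0,n2,n4,n6} = {n0,n2}; idom=n2
  n7: preds {n1,n4,n6}: {n0,n1} ∩ {n0,n2,n4} ∩ {n0,n2,n4,n6} = {n0}; idom=n0

Frontier:
  join n4 pred n2: · stop@n2
  join n4 pred n6: n6→n4 stop@n2
  join n7 pred n1: n1 stop@n0
  join n7 pred n4: n4→n2 stop@n0
  join n7 pred n6: n6→n4→n2 stop@n0
  n0: DF=∅
  n1: DF={n7}
  n2: DF={n7}
  n3: DF=∅
  n4: DF={n4,n7}
  n5: DF=∅
  n6: DF={n4,n7}
  n7: DF=∅

φ for d: defs {n0,n1,n2,n4}
  DF⁺ = {n4,n7}

Answer: ["n4", "n7"]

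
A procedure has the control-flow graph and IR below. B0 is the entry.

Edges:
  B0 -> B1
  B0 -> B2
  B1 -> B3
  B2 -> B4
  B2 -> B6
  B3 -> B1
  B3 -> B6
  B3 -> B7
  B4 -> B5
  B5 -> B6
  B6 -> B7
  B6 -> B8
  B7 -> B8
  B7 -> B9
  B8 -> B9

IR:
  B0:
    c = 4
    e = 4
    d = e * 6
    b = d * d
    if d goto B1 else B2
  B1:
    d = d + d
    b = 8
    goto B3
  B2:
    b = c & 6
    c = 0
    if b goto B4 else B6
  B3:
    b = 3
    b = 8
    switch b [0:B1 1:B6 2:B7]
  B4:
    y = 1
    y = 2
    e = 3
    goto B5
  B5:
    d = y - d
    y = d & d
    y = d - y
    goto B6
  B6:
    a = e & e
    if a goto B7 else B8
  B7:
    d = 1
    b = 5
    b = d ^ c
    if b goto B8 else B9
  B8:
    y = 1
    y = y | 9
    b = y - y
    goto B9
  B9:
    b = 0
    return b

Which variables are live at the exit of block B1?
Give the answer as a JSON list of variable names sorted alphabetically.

Block summaries:
  B0: def={b,c,d,e} ue=∅
  B1: def={b,d} ue={d}
  B2: def={b,c} ue={c}
  B3: def={b} ue=∅
  B4: def={e,y} ue=∅
  B5: def={d,y} ue={d,y}
  B6: def={a} ue={e}
  B7: def={b,d} ue={c}
  B8: def={b,y} ue=∅
  B9: def={b} ue=∅

Liveness:
  live B0: ∅→{c,d,e}
  live B1: {c,d,e}→{c,d,e}
  live B2: {c,d,e}→{c,d,e}
  live B3: {c,d,e}→{c,d,e}
  live B4: {c,d}→{c,d,e,y}
  live B5: {c,d,e,y}→{c,e}
  live B6: {c,e}→{c}
  live B7: {c}→∅
  live B8: ∅→∅
  live B9: ∅→∅

live-out(B1) = ["c", "d", "e"]

Answer: ["c", "d", "e"]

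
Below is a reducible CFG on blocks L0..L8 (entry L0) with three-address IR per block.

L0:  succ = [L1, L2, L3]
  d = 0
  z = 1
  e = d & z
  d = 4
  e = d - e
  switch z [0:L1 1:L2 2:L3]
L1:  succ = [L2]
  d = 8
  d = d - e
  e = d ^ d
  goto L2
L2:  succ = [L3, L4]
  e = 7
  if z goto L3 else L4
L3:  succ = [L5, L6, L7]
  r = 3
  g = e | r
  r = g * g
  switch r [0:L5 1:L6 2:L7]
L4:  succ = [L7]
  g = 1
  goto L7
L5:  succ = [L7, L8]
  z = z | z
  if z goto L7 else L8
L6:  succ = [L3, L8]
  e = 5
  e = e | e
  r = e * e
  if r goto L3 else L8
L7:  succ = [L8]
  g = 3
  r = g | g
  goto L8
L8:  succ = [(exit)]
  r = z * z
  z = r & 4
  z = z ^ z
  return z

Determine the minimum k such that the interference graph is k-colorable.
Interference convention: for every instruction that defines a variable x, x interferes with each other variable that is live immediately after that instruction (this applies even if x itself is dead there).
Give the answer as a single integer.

Answer: 3

Analysis:
Per-block:
  L0 def {d,e,z} use ∅
  L1 def {d,e} use {e}
  L2 def {e} use {z}
  L3 def {g,r} use {e}
  L4 def {g} use ∅
  L5 def {z} use {z}
  L6 def {e,r} use ∅
  L7 def {g,r} use ∅
  L8 def {r,z} use {z}

Backward fixpoint:
  L0: in=∅ out={e,z}
  L1: in={e,z} out={z}
  L2: in={z} out={e,z}
  L3: in={e,z} out={z}
  L4: in={z} out={z}
  L5: in={z} out={z}
  L6: in={z} out={e,z}
  L7: in={z} out={z}
  L8: in={z} out=∅

Conflict graph:
  d: {e,z}
  e: {d,r,z}
  g: {z}
  r: {e,z}
  z: {d,e,g,r}

Chromatic number:
  lower bound: {d,e,z} mutually conflict ⇒ χ ≥ 3
  3-colouring: c0={z}  c1={e,g}  c2={d,r}
  χ = 3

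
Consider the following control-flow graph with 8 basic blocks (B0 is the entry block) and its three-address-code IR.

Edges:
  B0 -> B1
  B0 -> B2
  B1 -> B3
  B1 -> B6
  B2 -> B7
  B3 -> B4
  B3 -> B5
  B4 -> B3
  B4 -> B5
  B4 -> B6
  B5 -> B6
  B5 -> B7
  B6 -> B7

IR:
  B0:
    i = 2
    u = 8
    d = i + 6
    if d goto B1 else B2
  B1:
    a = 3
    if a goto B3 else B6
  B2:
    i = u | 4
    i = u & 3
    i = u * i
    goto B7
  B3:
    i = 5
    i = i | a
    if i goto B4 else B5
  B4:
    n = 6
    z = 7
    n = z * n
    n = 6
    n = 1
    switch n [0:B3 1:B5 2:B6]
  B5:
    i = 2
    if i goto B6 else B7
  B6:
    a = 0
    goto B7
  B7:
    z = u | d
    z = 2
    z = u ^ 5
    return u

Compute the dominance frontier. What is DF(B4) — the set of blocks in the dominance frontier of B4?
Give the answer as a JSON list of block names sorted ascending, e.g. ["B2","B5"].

Answer: ["B3", "B5", "B6"]

Working:
idom tree: B1←B0 B2←B0 B3←B1 B4←B3 B5←B3 B6←B1 B7←B0
Join-block Dom:
  B3: preds {B1,B4}: {B0,B1} ∩ {B0,B1,B3,B4} = {B0,B1}; idom=B1
  B5: preds {B3,B4}: {B0,B1,B3} ∩ {B0,B1,B3,B4} = {B0,B1,B3}; idom=B3
  B6: preds {B1,B4,B5}: {B0,B1} ∩ {B0,B1,B3,B4} ∩ {B0,B1,B3,B5} = {B0,B1}; idom=B1
  B7: preds {B2,B5,B6}: {B0,B2} ∩ {B0,B1,B3,B5} ∩ {B0,B1,B6} = {B0}; idom=B0

Frontier:
  join B3 pred B1: · stop@B1
  join B3 pred B4: B4→B3 stop@B1
  join B5 pred B3: · stop@B3
  join B5 pred B4: B4 stop@B3
  join B6 pred B1: · stop@B1
  join B6 pred B4: B4→B3 stop@B1
  join B6 pred B5: B5→B3 stop@B1
  join B7 pred B2: B2 stop@B0
  join B7 pred B5: B5→B3→B1 stop@B0
  join B7 pred B6: B6→B1 stop@B0
  B0: DF=∅
  B1: DF={B7}
  B2: DF={B7}
  B3: DF={B3,B6,B7}
  B4: DF={B3,B5,B6}
  B5: DF={B6,B7}
  B6: DF={B7}
  B7: DF=∅

DF(B4) = ["B3", "B5", "B6"]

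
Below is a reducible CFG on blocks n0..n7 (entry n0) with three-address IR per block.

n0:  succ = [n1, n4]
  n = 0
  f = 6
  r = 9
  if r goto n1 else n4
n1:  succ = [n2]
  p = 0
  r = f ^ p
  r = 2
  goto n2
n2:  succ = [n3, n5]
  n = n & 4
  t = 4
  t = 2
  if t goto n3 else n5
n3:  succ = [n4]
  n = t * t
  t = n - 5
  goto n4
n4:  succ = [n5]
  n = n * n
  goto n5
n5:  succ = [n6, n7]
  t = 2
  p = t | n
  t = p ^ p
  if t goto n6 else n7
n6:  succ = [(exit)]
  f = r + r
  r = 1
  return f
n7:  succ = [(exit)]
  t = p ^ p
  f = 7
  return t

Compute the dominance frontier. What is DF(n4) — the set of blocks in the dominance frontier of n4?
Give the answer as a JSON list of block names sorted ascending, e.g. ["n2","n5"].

idom tree: n1←n0 n2←n1 n3←n2 n4←n0 n5←n0 n6←n5 n7←n5
Join-block Dom:
  n4: preds {n0,n3}: {n0} ∩ {n0,n1,n2,n3} = {n0}; idom=n0
  n5: preds {n2,n4}: {n0,n1,n2} ∩ {n0,n4} = {n0}; idom=n0

DF derivation:
  n4←n0: walk · to n0
  n4←n3: walk n3→n2→n1 to n0
  n5←n2: walk n2→n1 to n0
  n5←n4: walk n4 to n0
  n0 → ∅
  n1 → {n4,n5}
  n2 → {n4,n5}
  n3 → {n4}
  n4 → {n5}
  n5 → ∅
  n6 → ∅
  n7 → ∅

DF(n4) = ["n5"]

Answer: ["n5"]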